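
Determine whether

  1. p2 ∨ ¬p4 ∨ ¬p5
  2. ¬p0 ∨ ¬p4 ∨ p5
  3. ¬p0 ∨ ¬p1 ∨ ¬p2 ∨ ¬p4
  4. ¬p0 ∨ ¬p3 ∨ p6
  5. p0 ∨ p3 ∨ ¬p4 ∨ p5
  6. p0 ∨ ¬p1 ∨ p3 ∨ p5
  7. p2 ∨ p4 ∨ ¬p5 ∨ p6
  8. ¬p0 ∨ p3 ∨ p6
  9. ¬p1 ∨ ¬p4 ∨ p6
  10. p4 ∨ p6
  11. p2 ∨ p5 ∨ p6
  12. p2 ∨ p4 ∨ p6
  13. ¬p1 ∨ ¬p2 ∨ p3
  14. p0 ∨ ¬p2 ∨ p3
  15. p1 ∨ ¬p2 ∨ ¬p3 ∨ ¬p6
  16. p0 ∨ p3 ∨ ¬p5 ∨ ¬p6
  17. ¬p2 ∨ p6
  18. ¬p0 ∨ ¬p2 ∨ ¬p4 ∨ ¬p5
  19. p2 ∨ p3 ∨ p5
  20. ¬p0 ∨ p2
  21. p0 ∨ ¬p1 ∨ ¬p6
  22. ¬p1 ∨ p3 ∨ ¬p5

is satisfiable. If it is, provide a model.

p0=T, p1=F, p2=T, p3=F, p4=F, p5=T, p6=T

Set p0 = True.
  then (¬p0 ∨ p2) forces p2 = True.
  then (¬p2 ∨ p6) forces p6 = True.
Set p1 = False.
  then (p1 ∨ ¬p2 ∨ ¬p3 ∨ ¬p6) forces p3 = False.
Try p4 = True:
  (¬p0 ∨ ¬p4 ∨ p5) forces p5 = True.
  clause (¬p0 ∨ ¬p2 ∨ ¬p4 ∨ ¬p5) is falsified — backtrack.
So p4 = False.
Set p5 = True.
All clauses satisfied.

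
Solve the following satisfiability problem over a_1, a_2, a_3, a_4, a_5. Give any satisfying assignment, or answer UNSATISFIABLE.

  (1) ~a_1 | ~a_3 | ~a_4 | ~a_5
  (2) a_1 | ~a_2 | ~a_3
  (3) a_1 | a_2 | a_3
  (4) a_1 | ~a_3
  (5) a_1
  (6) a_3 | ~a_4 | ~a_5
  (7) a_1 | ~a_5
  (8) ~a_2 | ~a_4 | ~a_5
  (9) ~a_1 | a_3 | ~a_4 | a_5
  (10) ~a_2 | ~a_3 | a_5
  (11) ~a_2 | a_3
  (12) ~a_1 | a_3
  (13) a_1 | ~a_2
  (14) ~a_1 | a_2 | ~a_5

Unit clause (a_1) forces a_1 = True.
In (~a_1 | a_3) only a_3 is left, so a_3 = True.
Set a_2 = True.
  then (~a_2 | ~a_3 | a_5) forces a_5 = True.
  then (~a_1 | ~a_3 | ~a_4 | ~a_5) forces a_4 = False.
All clauses satisfied.

a_1 = True, a_2 = True, a_3 = True, a_4 = False, a_5 = True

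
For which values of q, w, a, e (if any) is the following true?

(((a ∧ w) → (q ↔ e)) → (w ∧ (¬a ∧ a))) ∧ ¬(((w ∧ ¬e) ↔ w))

q: False, w: True, a: True, e: True

  ((a ∧ w) → (q ↔ e)) → (w ∧ (¬a ∧ a)) = True
    (a ∧ w) → (q ↔ e) = False
      a ∧ w = True
      q ↔ e = False
    w ∧ (¬a ∧ a) = False
      ¬a ∧ a = False
        ¬a = False
  ¬(((w ∧ ¬e) ↔ w)) = True
    (w ∧ ¬e) ↔ w = False
      w ∧ ¬e = False
        ¬e = False
Both conjuncts True, so the formula holds.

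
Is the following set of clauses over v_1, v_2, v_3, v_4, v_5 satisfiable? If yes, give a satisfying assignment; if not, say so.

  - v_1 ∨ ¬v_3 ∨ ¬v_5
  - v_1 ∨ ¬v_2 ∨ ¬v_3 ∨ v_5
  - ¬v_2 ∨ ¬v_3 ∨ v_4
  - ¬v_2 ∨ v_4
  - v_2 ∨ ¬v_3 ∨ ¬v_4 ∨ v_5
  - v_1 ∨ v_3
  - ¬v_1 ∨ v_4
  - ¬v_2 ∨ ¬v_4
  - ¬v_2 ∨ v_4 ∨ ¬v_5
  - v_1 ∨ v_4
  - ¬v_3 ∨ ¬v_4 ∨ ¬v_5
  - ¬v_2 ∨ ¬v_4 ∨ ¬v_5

Try v_1 = False:
  (v_1 ∨ v_3) forces v_3 = True.
  (v_1 ∨ ¬v_3 ∨ ¬v_5) forces v_5 = False.
  (v_1 ∨ ¬v_2 ∨ ¬v_3 ∨ v_5) forces v_2 = False.
  (v_2 ∨ ¬v_3 ∨ ¬v_4 ∨ v_5) forces v_4 = False.
  clause (v_1 ∨ v_4) is falsified — backtrack.
So v_1 = True.
  then (¬v_1 ∨ v_4) forces v_4 = True.
  then (¬v_2 ∨ ¬v_4) forces v_2 = False.
Set v_3 = False.
Set v_5 = True.
All clauses satisfied.

v_1 = True, v_2 = False, v_3 = False, v_4 = True, v_5 = True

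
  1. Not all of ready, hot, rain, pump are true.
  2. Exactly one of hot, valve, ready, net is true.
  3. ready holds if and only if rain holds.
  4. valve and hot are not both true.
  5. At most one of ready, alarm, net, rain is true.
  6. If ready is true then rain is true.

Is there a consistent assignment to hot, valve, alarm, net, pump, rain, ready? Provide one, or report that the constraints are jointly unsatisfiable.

hot: True, valve: False, alarm: True, net: False, pump: False, rain: False, ready: False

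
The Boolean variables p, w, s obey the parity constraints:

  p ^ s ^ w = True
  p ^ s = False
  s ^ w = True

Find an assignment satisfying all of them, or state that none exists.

p = False, w = True, s = False

p ^ s ^ w = F ^ F ^ T = True ✓
p ^ s = F ^ F = False ✓
s ^ w = F ^ T = True ✓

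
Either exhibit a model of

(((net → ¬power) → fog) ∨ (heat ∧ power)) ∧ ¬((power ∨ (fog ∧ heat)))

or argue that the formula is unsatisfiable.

net = True, fog = True, heat = False, power = False

  ((net → ¬power) → fog) ∨ (heat ∧ power) = True
    (net → ¬power) → fog = True
      net → ¬power = True
        ¬power = True
    heat ∧ power = False
  ¬((power ∨ (fog ∧ heat))) = True
    power ∨ (fog ∧ heat) = False
      fog ∧ heat = False
Both conjuncts True, so the formula holds.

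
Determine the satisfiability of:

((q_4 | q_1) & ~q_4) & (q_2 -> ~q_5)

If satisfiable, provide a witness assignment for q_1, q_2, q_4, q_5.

q_1=T, q_2=F, q_4=F, q_5=F

  (q_4 | q_1) & ~q_4 = True
    q_4 | q_1 = True
    ~q_4 = True
  q_2 -> ~q_5 = True
    ~q_5 = True
Both conjuncts True, so the formula holds.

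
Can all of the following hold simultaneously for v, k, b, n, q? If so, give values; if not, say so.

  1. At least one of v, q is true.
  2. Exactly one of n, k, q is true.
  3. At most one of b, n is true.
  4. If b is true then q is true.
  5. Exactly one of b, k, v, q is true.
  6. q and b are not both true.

v: False, k: False, b: False, n: False, q: True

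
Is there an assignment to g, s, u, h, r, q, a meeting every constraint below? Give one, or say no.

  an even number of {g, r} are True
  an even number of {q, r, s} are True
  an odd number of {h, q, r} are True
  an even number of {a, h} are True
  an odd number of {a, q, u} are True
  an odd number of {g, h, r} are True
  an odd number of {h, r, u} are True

g: True; s: False; u: True; h: True; r: True; q: True; a: True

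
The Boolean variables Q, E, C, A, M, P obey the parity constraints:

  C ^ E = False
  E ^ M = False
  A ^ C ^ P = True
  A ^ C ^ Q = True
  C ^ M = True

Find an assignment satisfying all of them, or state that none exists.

Unsatisfiable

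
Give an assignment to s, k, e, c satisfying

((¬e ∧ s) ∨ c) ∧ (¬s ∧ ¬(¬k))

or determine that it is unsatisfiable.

s = False, k = True, e = False, c = True

  (¬e ∧ s) ∨ c = True
    ¬e ∧ s = False
      ¬e = True
  ¬s ∧ ¬(¬k) = True
    ¬s = True
    ¬(¬k) = True
      ¬k = False
Both conjuncts True, so the formula holds.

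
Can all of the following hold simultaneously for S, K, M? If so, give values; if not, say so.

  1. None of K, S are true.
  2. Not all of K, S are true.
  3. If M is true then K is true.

S=F, K=F, M=F

  (1) {K, S}: 0 true — none ✓
  (2) {K, S}: 0/2 true — not all ✓
  (3) M=F ⇒ K: vacuous ✓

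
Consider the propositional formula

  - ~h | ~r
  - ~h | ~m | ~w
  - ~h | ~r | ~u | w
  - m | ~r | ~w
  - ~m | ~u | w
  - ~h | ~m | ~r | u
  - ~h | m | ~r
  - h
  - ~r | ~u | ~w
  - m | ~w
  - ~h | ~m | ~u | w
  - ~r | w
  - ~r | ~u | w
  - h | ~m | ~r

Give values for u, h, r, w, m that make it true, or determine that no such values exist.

Unit clause (h) forces h = True.
In (~h | ~r) only ~r is left, so r = False.
Set u = False.
Try w = True:
  (~h | ~m | ~w) forces m = False.
  clause (m | ~w) is falsified — backtrack.
So w = False.
Set m = True.
All clauses satisfied.

u=F, h=T, r=F, w=F, m=T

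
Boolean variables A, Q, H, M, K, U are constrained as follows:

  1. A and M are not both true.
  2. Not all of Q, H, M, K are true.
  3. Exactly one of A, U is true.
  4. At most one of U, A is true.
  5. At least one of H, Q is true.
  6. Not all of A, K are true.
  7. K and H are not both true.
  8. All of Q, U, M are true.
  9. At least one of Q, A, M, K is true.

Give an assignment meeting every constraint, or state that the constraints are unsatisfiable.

A = False, Q = True, H = False, M = True, K = False, U = True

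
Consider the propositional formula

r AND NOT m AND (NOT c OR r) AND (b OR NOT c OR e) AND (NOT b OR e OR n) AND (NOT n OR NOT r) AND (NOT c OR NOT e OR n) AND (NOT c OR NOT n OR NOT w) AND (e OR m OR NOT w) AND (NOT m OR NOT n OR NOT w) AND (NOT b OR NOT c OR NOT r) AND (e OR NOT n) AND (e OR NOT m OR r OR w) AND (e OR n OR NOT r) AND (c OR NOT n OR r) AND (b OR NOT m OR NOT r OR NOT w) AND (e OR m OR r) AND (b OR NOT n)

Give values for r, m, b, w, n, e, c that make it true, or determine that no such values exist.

r: True, m: False, b: True, w: True, n: False, e: True, c: False

Unit clause (r) forces r = True.
Unit clause (NOT m) forces m = False.
In (NOT n OR NOT r) only NOT n is left, so n = False.
In (e OR n OR NOT r) only e is left, so e = True.
In (NOT c OR NOT e OR n) only NOT c is left, so c = False.
Set b = True.
Set w = True.
All clauses satisfied.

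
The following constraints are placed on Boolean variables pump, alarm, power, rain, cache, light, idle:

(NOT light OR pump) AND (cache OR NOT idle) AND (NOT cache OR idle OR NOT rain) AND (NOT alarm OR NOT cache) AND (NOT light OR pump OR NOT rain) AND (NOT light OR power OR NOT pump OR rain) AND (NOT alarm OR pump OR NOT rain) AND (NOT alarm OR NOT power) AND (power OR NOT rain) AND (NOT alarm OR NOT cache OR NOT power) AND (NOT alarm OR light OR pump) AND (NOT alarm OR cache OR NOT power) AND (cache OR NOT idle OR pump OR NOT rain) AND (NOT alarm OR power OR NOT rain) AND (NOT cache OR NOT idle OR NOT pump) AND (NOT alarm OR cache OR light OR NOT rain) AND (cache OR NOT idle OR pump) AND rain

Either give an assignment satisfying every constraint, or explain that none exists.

Unit clause (rain) forces rain = True.
In (power OR NOT rain) only power is left, so power = True.
In (NOT alarm OR NOT power) only NOT alarm is left, so alarm = False.
Set pump = False.
  then (NOT light OR pump) forces light = False.
Set cache = True.
  then (NOT cache OR idle OR NOT rain) forces idle = True.
All clauses satisfied.

pump = False, alarm = False, power = True, rain = True, cache = True, light = False, idle = True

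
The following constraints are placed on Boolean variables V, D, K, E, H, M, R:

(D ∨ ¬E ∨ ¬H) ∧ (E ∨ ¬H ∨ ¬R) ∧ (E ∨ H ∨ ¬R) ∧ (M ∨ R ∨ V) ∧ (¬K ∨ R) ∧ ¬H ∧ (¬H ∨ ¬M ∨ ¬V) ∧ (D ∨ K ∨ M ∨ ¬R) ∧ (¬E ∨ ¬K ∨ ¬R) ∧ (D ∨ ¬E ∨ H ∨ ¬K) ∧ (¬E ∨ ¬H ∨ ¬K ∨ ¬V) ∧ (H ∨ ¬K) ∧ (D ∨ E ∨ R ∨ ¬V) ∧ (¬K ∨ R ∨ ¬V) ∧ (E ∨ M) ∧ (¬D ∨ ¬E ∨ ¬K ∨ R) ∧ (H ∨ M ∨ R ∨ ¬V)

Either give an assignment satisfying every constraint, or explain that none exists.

Unit clause (¬H) forces H = False.
In (H ∨ ¬K) only ¬K is left, so K = False.
Set V = False.
Set D = True.
Set E = False.
  then (E ∨ H ∨ ¬R) forces R = False.
  then (M ∨ R ∨ V) forces M = True.
All clauses satisfied.

V = False, D = True, K = False, E = False, H = False, M = True, R = False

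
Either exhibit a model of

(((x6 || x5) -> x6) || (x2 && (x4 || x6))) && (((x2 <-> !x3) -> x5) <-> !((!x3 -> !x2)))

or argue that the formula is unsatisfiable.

x2=F; x3=T; x4=F; x5=F; x6=F

  ((x6 || x5) -> x6) || (x2 && (x4 || x6)) = True
    (x6 || x5) -> x6 = True
      x6 || x5 = False
    x2 && (x4 || x6) = False
      x4 || x6 = False
  ((x2 <-> !x3) -> x5) <-> !((!x3 -> !x2)) = True
    (x2 <-> !x3) -> x5 = False
      x2 <-> !x3 = True
        !x3 = False
    !((!x3 -> !x2)) = False
      !x3 -> !x2 = True
        !x3 = False
        !x2 = True
Both conjuncts True, so the formula holds.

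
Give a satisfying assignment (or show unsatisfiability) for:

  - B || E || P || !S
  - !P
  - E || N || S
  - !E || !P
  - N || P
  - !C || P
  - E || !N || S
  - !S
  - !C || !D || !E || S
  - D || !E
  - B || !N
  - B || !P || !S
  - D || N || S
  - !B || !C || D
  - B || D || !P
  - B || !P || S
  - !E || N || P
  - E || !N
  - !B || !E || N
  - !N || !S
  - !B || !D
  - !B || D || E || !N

Case P = True:
  Clause (!P) is falsified — contradiction.
Case P = False:
  (N || P) forces N = True.
  (!C || P) forces C = False.
  (!S) forces S = False.
  (E || !N || S) forces E = True.
  (D || !E) forces D = True.
  (B || !N) forces B = True.
  Clause (!B || !D) is falsified — contradiction.
Both cases fail, so the formula is unsatisfiable.

Unsatisfiable — no assignment works.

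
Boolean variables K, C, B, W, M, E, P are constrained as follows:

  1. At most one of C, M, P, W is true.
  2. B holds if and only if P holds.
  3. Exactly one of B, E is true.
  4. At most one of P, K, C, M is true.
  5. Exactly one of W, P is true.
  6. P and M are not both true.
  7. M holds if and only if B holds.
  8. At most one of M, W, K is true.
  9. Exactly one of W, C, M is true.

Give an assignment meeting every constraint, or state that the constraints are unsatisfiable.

K=F, C=F, B=F, W=T, M=F, E=T, P=F

  (1) {C, M, P, W}: 1 true — at most one ✓
  (2) B=F, P=F — same ✓
  (3) {B, E}: 1 true — exactly one ✓
  (4) {P, K, C, M}: 0 true — at most one ✓
  (5) {W, P}: 1 true — exactly one ✓
  (6) P=F, M=F — not both ✓
  (7) M=F, B=F — same ✓
  (8) {M, W, K}: 1 true — at most one ✓
  (9) {W, C, M}: 1 true — exactly one ✓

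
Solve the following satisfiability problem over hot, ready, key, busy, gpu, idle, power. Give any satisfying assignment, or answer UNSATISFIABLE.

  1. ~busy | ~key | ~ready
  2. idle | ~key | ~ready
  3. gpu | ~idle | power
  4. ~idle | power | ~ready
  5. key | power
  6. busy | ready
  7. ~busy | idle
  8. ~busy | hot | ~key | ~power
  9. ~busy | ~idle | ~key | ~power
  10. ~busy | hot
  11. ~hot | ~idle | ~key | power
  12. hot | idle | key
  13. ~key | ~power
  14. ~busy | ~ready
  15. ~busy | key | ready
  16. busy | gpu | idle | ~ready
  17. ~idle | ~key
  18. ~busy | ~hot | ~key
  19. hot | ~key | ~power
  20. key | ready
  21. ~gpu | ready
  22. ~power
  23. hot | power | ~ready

UNSATISFIABLE

Case power = True:
  Clause (~power) is falsified — contradiction.
Case power = False:
  (key | power) forces key = True.
  (~idle | ~key) forces idle = False.
  (idle | ~key | ~ready) forces ready = False.
  (busy | ready) forces busy = True.
  Clause (~busy | idle) is falsified — contradiction.
Both cases fail, so the formula is unsatisfiable.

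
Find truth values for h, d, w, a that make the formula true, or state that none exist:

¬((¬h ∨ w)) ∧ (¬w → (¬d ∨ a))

h = True, d = False, w = False, a = True

  ¬((¬h ∨ w)) = True
    ¬h ∨ w = False
      ¬h = False
  ¬w → (¬d ∨ a) = True
    ¬w = True
    ¬d ∨ a = True
      ¬d = True
Both conjuncts True, so the formula holds.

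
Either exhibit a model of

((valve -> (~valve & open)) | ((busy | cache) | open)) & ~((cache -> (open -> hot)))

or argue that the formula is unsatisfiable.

open = True; busy = True; valve = False; hot = False; cache = True

  (valve -> (~valve & open)) | ((busy | cache) | open) = True
    valve -> (~valve & open) = True
      ~valve & open = True
        ~valve = True
    (busy | cache) | open = True
      busy | cache = True
  ~((cache -> (open -> hot))) = True
    cache -> (open -> hot) = False
      open -> hot = False
Both conjuncts True, so the formula holds.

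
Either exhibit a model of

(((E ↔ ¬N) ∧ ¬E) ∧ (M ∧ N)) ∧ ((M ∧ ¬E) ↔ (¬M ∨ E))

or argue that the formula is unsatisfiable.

The formula is unsatisfiable.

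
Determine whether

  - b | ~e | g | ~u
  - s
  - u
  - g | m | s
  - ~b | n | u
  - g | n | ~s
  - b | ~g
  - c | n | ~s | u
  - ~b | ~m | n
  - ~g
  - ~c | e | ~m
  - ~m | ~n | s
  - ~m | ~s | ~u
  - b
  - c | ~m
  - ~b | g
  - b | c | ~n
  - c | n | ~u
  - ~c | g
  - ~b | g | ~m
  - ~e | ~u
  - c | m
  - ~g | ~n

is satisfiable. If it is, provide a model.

No satisfying assignment exists.

Case b = True:
  (s) forces s = True.
  (u) forces u = True.
  (~g) forces g = False.
  Clause (~b | g) is falsified — contradiction.
Case b = False:
  Clause (b) is falsified — contradiction.
Both cases fail, so the formula is unsatisfiable.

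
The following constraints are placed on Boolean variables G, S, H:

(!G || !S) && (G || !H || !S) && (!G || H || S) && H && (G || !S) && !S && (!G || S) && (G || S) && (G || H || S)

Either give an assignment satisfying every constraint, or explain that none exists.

UNSATISFIABLE

Case S = True:
  Clause (!S) is falsified — contradiction.
Case S = False:
  (H) forces H = True.
  (!G || S) forces G = False.
  Clause (G || S) is falsified — contradiction.
Both cases fail, so the formula is unsatisfiable.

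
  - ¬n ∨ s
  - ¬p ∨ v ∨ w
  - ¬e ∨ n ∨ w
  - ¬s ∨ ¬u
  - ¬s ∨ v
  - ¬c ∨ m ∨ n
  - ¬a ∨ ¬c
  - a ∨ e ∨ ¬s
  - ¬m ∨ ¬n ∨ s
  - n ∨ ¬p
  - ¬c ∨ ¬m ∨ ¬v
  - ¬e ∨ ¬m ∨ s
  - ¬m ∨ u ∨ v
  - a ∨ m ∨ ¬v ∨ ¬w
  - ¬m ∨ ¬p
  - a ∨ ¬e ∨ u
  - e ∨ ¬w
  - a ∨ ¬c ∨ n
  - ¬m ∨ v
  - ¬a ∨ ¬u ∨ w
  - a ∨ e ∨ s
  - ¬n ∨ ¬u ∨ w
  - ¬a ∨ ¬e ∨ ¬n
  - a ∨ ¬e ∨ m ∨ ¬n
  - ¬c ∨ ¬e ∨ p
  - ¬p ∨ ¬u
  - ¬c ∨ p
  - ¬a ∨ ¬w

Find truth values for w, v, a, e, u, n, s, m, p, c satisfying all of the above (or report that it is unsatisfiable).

w=F, v=T, a=T, e=F, u=F, n=F, s=F, m=F, p=F, c=F

Set w = False.
Set v = True.
Set a = True.
  then (¬a ∨ ¬c) forces c = False.
  then (¬a ∨ ¬u ∨ w) forces u = False.
Try e = True:
  (¬e ∨ n ∨ w) forces n = True.
  clause (¬a ∨ ¬e ∨ ¬n) is falsified — backtrack.
So e = False.
Set n = False.
  then (n ∨ ¬p) forces p = False.
Set s = False.
Set m = False.
All clauses satisfied.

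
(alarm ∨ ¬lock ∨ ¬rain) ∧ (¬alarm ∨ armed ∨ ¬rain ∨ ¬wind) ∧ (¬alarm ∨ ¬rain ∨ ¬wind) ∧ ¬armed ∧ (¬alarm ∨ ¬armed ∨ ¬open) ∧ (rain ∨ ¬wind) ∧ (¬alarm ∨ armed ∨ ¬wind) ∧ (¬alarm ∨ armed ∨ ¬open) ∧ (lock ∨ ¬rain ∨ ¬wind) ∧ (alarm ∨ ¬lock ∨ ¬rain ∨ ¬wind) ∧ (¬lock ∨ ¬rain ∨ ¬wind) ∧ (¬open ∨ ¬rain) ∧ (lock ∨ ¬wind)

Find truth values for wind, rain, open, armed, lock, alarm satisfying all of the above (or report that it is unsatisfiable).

wind=F, rain=F, open=F, armed=F, lock=F, alarm=T

Unit clause (¬armed) forces armed = False.
Try wind = True:
  (rain ∨ ¬wind) forces rain = True.
  (¬alarm ∨ armed ∨ ¬rain ∨ ¬wind) forces alarm = False.
  (alarm ∨ ¬lock ∨ ¬rain) forces lock = False.
  clause (lock ∨ ¬rain ∨ ¬wind) is falsified — backtrack.
So wind = False.
Set rain = False.
Set open = False.
Set lock = False.
Set alarm = True.
All clauses satisfied.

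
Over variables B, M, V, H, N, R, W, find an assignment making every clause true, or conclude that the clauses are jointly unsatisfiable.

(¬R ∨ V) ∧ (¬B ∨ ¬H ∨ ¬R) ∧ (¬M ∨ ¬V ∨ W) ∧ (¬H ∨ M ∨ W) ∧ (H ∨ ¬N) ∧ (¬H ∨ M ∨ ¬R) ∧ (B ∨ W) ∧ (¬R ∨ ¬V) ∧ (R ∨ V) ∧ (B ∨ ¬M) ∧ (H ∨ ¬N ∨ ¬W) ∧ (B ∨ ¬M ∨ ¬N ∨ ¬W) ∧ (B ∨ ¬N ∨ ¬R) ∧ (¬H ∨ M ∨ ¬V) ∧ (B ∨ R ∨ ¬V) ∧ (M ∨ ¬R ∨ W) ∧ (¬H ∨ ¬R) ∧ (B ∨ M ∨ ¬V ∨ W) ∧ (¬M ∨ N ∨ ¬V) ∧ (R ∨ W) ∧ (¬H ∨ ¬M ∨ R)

Set B = True.
Set M = False.
Try V = False:
  (¬R ∨ V) forces R = False.
  clause (R ∨ V) is falsified — backtrack.
So V = True.
  then (¬R ∨ ¬V) forces R = False.
  then (¬H ∨ M ∨ ¬V) forces H = False.
  then (R ∨ W) forces W = True.
  then (H ∨ ¬N) forces N = False.
All clauses satisfied.

B = True; M = False; V = True; H = False; N = False; R = False; W = True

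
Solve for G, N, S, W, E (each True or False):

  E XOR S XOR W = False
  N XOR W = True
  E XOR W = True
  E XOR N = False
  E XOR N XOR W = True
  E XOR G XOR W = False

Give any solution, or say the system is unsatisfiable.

G = True, N = False, S = True, W = True, E = False

E XOR S XOR W = F XOR T XOR T = False ✓
N XOR W = F XOR T = True ✓
E XOR W = F XOR T = True ✓
E XOR N = F XOR F = False ✓
E XOR N XOR W = F XOR F XOR T = True ✓
E XOR G XOR W = F XOR T XOR T = False ✓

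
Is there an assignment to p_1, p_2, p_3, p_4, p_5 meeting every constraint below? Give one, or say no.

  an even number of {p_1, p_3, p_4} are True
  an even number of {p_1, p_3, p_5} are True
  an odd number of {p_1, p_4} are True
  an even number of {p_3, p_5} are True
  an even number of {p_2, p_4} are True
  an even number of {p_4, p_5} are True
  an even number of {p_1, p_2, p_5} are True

p_1=F, p_2=T, p_3=T, p_4=T, p_5=T

{p_1, p_3, p_4}: 2 true → even ✓
{p_1, p_3, p_5}: 2 true → even ✓
{p_1, p_4}: 1 true → odd ✓
{p_3, p_5}: 2 true → even ✓
{p_2, p_4}: 2 true → even ✓
{p_4, p_5}: 2 true → even ✓
{p_1, p_2, p_5}: 2 true → even ✓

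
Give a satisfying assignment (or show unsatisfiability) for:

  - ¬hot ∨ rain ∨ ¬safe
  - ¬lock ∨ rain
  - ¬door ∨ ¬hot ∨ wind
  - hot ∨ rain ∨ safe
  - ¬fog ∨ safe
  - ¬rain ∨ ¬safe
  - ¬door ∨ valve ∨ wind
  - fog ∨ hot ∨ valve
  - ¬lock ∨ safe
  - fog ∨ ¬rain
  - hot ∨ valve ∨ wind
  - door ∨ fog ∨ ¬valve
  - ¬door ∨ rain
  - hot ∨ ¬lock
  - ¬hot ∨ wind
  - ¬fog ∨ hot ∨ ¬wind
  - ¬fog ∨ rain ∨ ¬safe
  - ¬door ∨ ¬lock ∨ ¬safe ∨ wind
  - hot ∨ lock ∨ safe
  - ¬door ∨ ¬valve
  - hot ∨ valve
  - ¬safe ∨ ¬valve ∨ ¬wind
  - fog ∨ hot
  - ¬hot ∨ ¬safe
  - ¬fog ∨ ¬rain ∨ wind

lock = False, fog = False, safe = False, rain = False, hot = True, door = False, wind = True, valve = False

Try lock = True:
  (¬lock ∨ rain) forces rain = True.
  (¬rain ∨ ¬safe) forces safe = False.
  clause (¬lock ∨ safe) is falsified — backtrack.
So lock = False.
Set fog = False.
  then (fog ∨ ¬rain) forces rain = False.
  then (¬door ∨ rain) forces door = False.
  then (fog ∨ hot) forces hot = True.
  then (¬hot ∨ ¬safe) forces safe = False.
  then (door ∨ fog ∨ ¬valve) forces valve = False.
  then (¬hot ∨ wind) forces wind = True.
All clauses satisfied.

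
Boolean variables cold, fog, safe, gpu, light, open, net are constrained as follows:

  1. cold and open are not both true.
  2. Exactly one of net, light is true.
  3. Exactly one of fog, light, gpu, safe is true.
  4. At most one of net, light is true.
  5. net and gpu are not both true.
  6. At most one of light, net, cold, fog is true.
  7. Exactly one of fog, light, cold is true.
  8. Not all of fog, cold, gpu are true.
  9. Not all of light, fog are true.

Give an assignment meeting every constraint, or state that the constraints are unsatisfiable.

cold = False, fog = False, safe = False, gpu = False, light = True, open = False, net = False

  (1) cold=F, open=F — not both ✓
  (2) {net, light}: 1 true — exactly one ✓
  (3) {fog, light, gpu, safe}: 1 true — exactly one ✓
  (4) {net, light}: 1 true — at most one ✓
  (5) net=F, gpu=F — not both ✓
  (6) {light, net, cold, fog}: 1 true — at most one ✓
  (7) {fog, light, cold}: 1 true — exactly one ✓
  (8) {fog, cold, gpu}: 0/3 true — not all ✓
  (9) {light, fog}: 1/2 true — not all ✓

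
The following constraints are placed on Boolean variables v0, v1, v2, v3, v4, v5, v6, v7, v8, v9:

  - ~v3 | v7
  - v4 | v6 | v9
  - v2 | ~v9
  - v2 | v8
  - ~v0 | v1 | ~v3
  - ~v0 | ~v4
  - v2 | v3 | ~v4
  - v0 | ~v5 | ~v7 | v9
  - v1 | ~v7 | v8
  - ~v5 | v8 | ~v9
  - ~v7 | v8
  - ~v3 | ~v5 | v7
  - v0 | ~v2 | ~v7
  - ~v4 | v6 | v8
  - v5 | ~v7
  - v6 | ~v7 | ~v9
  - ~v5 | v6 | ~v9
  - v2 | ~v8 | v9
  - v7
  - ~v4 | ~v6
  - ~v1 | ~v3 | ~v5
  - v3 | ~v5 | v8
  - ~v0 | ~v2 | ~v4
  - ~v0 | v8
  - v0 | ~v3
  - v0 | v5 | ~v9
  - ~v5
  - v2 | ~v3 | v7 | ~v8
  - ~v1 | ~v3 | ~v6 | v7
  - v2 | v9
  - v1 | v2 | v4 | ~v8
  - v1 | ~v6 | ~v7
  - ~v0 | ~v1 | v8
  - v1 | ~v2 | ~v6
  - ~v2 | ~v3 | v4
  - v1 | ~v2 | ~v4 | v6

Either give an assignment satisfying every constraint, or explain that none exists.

UNSATISFIABLE

Case v5 = True:
  Clause (~v5) is falsified — contradiction.
Case v5 = False:
  (v5 | ~v7) forces v7 = False.
  Clause (v7) is falsified — contradiction.
Both cases fail, so the formula is unsatisfiable.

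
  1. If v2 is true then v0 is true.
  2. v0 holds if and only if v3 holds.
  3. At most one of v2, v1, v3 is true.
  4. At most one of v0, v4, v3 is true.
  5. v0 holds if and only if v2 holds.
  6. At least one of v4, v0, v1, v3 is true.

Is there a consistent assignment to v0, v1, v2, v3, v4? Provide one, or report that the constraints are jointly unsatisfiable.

v0 = False, v1 = False, v2 = False, v3 = False, v4 = True

  (1) v2=F ⇒ v0: vacuous ✓
  (2) v0=F, v3=F — same ✓
  (3) {v2, v1, v3}: 0 true — at most one ✓
  (4) {v0, v4, v3}: 1 true — at most one ✓
  (5) v0=F, v2=F — same ✓
  (6) {v4, v0, v1, v3}: 1 true — at least one ✓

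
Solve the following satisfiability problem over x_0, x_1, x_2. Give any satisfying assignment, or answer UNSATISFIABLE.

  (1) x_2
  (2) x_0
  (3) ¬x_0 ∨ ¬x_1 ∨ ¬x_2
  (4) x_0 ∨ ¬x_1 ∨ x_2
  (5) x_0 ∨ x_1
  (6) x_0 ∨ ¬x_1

x_0 = True, x_1 = False, x_2 = True

Unit clause (x_2) forces x_2 = True.
Unit clause (x_0) forces x_0 = True.
In (¬x_0 ∨ ¬x_1 ∨ ¬x_2) only ¬x_1 is left, so x_1 = False.
All clauses satisfied.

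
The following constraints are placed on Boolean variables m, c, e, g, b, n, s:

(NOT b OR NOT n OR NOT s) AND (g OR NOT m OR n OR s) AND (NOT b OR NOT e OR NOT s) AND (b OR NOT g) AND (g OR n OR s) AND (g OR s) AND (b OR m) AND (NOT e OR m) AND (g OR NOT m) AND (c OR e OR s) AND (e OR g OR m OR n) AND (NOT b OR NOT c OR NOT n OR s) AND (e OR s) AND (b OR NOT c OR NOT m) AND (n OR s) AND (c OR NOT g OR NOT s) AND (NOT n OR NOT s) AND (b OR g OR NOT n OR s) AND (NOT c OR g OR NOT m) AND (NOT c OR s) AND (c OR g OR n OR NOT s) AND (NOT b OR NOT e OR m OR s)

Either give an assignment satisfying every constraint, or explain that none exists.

m = True, c = True, e = False, g = True, b = True, n = False, s = True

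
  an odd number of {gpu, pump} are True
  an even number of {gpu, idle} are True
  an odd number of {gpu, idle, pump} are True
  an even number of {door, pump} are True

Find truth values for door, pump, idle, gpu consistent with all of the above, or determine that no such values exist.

door = True; pump = True; idle = False; gpu = False

{gpu, pump}: 1 true → odd ✓
{gpu, idle}: 0 true → even ✓
{gpu, idle, pump}: 1 true → odd ✓
{door, pump}: 2 true → even ✓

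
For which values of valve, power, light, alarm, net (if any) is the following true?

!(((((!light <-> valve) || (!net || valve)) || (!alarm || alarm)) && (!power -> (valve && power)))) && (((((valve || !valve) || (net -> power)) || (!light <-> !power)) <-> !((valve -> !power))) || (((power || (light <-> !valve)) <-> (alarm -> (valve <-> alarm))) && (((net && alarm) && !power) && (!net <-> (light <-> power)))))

No satisfying assignment exists.

Case power = True: the formula simplifies to !((((!light <-> valve) || (!net || valve)) || (!alarm || alarm))) && !(!valve).
  valve = True: the conjunct !((((!light <-> valve) || (!net || valve)) || (!alarm || alarm))) becomes !((True || (!alarm || alarm))) = False.
  valve = False: the conjunct !(!valve) becomes !(!False) = False.
Case power = False: the formula simplifies to !((((valve || !valve) || !net) || !light)) || (((light <-> !valve) <-> (alarm -> (valve <-> alarm))) && ((net && alarm) && (!net <-> !light))).
  net = True: simplifies to !(((valve || !valve) || !light)) || (((light <-> !valve) <-> (alarm -> (valve <-> alarm))) && (alarm && light)).
    light = True: simplifies to !((valve || !valve)) || ((!valve <-> (alarm -> (valve <-> alarm))) && alarm).
      valve = True: simplifies to !((alarm -> alarm)) && alarm.
        alarm = True: the conjunct !((alarm -> alarm)) becomes !((True -> True)) = False.
        alarm = False: the conjunct !((alarm -> alarm)) becomes !((False -> False)) = False.
      valve = False: simplifies to (alarm -> !alarm) && alarm.
        alarm = True: the conjunct alarm -> !alarm becomes True -> !True = False.
        alarm = False: the conjunct alarm is False.
    light = False: this becomes !True || ((valve <-> (alarm -> (valve <-> alarm))) && False) = False.
  net = False: this becomes !True || (((light <-> !valve) <-> (alarm -> (valve <-> alarm))) && False) = False.
Both cases fail — unsatisfiable.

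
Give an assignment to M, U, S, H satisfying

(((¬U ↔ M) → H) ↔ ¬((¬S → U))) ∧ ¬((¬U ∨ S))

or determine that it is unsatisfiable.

M = False, U = True, S = False, H = False

  ((¬U ↔ M) → H) ↔ ¬((¬S → U)) = True
    (¬U ↔ M) → H = False
      ¬U ↔ M = True
        ¬U = False
    ¬((¬S → U)) = False
      ¬S → U = True
        ¬S = True
  ¬((¬U ∨ S)) = True
    ¬U ∨ S = False
      ¬U = False
Both conjuncts True, so the formula holds.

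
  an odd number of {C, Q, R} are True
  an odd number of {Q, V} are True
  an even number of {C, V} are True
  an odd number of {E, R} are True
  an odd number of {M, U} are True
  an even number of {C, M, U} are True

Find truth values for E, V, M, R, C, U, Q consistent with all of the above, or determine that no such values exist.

E=T, V=T, M=F, R=F, C=T, U=T, Q=F

{C, Q, R}: 1 true → odd ✓
{Q, V}: 1 true → odd ✓
{C, V}: 2 true → even ✓
{E, R}: 1 true → odd ✓
{M, U}: 1 true → odd ✓
{C, M, U}: 2 true → even ✓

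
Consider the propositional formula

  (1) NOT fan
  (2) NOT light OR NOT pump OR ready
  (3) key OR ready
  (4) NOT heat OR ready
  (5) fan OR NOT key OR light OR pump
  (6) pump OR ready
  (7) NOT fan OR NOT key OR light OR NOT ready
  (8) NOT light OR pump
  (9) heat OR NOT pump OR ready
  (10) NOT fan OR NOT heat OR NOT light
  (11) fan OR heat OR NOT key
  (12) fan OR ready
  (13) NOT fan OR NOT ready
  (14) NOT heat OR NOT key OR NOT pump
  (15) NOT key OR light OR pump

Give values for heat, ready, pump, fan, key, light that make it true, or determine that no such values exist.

Unit clause (NOT fan) forces fan = False.
In (fan OR ready) only ready is left, so ready = True.
Set heat = False.
  then (fan OR heat OR NOT key) forces key = False.
Set pump = True.
Set light = True.
All clauses satisfied.

heat: False, ready: True, pump: True, fan: False, key: False, light: True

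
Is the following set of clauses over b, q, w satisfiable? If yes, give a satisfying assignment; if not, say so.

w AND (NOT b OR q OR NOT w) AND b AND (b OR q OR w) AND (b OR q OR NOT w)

Unit clause (w) forces w = True.
Unit clause (b) forces b = True.
In (NOT b OR q OR NOT w) only q is left, so q = True.
Check each clause:
  (w): w holds.
  (NOT b OR q OR NOT w): q holds.
  (b): b holds.
  (b OR q OR w): b holds.
  (b OR q OR NOT w): b holds.
All clauses satisfied.

b = True, q = True, w = True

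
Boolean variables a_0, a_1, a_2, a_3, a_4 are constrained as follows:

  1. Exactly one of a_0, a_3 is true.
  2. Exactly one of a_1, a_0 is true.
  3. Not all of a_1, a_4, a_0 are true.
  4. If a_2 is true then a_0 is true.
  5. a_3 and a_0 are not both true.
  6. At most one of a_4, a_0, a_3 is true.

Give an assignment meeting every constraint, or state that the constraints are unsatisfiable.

a_0 = True, a_1 = False, a_2 = True, a_3 = False, a_4 = False

  (1) {a_0, a_3}: 1 true — exactly one ✓
  (2) {a_1, a_0}: 1 true — exactly one ✓
  (3) {a_1, a_4, a_0}: 1/3 true — not all ✓
  (4) a_2=T ⇒ a_0: T ✓
  (5) a_3=F, a_0=T — not both ✓
  (6) {a_4, a_0, a_3}: 1 true — at most one ✓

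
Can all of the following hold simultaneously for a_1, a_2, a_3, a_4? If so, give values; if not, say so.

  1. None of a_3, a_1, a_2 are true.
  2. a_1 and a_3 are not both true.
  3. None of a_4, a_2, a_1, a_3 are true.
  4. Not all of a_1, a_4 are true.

a_1 = False; a_2 = False; a_3 = False; a_4 = False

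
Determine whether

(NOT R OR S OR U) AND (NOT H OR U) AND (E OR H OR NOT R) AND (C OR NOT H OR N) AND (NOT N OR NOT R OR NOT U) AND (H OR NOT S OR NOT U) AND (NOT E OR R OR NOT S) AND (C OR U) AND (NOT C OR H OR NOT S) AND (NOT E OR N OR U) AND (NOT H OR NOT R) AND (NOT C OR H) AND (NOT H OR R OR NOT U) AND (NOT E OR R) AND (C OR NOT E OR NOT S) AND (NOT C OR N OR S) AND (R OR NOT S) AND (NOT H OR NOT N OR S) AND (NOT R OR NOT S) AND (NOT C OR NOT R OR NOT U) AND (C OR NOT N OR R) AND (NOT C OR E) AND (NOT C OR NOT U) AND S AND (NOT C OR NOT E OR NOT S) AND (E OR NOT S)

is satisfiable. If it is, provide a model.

Case S = True:
  (R OR NOT S) forces R = True.
  Clause (NOT R OR NOT S) is falsified — contradiction.
Case S = False:
  Clause (S) is falsified — contradiction.
Both cases fail, so the formula is unsatisfiable.

UNSATISFIABLE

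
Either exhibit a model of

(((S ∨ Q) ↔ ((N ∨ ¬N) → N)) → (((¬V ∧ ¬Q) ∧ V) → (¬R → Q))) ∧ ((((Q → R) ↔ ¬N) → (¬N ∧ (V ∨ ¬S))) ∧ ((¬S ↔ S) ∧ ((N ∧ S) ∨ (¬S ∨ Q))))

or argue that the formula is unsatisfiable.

Unsatisfiable — no assignment works.

The conjunct ¬S ↔ S is unsatisfiable on its own:
  S=F: evaluates to False.
  S=T: evaluates to False.
So the whole conjunction is unsatisfiable.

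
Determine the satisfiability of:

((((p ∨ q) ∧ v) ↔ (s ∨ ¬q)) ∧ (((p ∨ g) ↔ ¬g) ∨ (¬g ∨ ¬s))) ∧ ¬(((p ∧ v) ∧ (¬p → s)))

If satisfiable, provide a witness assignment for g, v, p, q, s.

g = False, v = False, p = False, q = True, s = False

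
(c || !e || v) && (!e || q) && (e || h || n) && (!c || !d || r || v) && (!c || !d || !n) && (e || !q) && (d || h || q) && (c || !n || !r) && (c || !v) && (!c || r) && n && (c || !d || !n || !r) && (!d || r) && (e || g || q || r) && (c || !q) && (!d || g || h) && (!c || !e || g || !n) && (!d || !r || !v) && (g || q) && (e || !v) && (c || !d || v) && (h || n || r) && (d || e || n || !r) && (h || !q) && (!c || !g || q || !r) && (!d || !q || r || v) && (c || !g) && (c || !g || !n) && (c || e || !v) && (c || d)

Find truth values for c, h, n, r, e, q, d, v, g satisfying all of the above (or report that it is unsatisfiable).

c=T; h=T; n=T; r=T; e=T; q=T; d=F; v=T; g=T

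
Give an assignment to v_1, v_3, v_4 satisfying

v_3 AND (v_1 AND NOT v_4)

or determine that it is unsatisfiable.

v_1: True, v_3: True, v_4: False

  v_1 AND NOT v_4 = True
    NOT v_4 = True
Both conjuncts True, so the formula holds.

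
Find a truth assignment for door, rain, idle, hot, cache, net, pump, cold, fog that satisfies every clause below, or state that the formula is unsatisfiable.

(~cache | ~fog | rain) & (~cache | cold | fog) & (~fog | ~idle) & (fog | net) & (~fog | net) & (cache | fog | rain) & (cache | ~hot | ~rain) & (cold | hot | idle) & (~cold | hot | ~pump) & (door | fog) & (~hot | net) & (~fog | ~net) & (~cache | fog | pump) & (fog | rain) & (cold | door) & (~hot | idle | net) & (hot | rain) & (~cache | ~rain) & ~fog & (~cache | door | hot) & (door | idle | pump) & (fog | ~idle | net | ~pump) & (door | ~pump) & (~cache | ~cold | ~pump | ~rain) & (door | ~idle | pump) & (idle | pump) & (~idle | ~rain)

The formula is unsatisfiable.

Case fog = True:
  Clause (~fog) is falsified — contradiction.
Case fog = False:
  (fog | net) forces net = True.
  (door | fog) forces door = True.
  (fog | rain) forces rain = True.
  (~cache | ~rain) forces cache = False.
  (cache | ~hot | ~rain) forces hot = False.
  (~idle | ~rain) forces idle = False.
  (cold | hot | idle) forces cold = True.
  (~cold | hot | ~pump) forces pump = False.
  Clause (idle | pump) is falsified — contradiction.
Both cases fail, so the formula is unsatisfiable.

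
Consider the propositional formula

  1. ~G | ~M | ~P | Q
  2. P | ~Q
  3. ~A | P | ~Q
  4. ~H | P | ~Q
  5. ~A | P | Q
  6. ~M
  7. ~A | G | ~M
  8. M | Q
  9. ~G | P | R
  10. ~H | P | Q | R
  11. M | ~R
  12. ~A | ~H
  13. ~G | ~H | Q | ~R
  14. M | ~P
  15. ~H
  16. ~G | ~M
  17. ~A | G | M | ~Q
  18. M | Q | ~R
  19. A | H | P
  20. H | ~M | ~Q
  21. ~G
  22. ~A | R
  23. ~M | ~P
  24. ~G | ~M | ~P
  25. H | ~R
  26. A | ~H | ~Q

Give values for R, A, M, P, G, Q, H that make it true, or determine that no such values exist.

Case M = True:
  Clause (~M) is falsified — contradiction.
Case M = False:
  (M | Q) forces Q = True.
  (P | ~Q) forces P = True.
  Clause (M | ~P) is falsified — contradiction.
Both cases fail, so the formula is unsatisfiable.

UNSATISFIABLE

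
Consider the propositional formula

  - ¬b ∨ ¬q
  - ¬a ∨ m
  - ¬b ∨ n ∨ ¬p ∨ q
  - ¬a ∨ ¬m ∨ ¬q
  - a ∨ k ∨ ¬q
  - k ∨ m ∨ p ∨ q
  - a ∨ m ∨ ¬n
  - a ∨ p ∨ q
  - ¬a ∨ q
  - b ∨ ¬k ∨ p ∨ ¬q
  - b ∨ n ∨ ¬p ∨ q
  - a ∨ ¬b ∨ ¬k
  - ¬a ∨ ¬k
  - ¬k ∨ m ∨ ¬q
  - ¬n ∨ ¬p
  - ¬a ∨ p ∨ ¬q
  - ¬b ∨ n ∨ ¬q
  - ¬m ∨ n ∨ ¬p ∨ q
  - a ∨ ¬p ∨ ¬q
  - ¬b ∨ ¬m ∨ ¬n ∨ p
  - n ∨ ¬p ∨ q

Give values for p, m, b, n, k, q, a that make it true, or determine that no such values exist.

The formula is unsatisfiable.

Case q = True:
  (¬b ∨ ¬q) forces b = False.
  If a = True:
    (¬a ∨ m) forces m = True.
    clause (¬a ∨ ¬m ∨ ¬q) is falsified.
  If a = False:
    (a ∨ k ∨ ¬q) forces k = True.
    (b ∨ ¬k ∨ p ∨ ¬q) forces p = True.
    clause (a ∨ ¬p ∨ ¬q) is falsified.
  Every sub-case reaches a contradiction.
Case q = False:
  (¬a ∨ q) forces a = False.
  (a ∨ p ∨ q) forces p = True.
  (¬n ∨ ¬p) forces n = False.
  Clause (n ∨ ¬p ∨ q) is falsified — contradiction.
Both cases fail, so the formula is unsatisfiable.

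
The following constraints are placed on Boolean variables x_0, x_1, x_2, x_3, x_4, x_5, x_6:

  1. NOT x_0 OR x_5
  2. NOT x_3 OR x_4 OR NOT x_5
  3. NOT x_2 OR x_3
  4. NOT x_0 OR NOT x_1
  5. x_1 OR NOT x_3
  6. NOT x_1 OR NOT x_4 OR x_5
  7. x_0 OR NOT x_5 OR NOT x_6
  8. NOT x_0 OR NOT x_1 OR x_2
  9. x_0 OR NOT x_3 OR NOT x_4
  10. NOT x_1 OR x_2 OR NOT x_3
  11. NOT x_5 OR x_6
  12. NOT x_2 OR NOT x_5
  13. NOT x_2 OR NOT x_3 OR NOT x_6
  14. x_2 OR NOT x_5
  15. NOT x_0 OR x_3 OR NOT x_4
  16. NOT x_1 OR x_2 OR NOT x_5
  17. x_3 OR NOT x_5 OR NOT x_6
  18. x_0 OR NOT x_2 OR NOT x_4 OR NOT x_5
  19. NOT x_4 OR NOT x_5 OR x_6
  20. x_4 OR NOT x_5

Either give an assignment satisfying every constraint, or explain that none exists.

x_0 = False, x_1 = True, x_2 = False, x_3 = False, x_4 = False, x_5 = False, x_6 = True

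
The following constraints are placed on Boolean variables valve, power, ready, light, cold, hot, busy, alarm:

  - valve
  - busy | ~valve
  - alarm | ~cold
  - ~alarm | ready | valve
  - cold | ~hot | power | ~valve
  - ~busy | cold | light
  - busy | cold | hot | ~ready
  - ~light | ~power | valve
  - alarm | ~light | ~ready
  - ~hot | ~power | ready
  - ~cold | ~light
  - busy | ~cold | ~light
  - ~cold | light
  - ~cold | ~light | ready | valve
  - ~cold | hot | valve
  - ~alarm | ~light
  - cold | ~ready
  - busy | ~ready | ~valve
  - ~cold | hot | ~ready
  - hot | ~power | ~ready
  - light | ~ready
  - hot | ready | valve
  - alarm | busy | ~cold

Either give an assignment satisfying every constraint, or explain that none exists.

Unit clause (valve) forces valve = True.
In (busy | ~valve) only busy is left, so busy = True.
Set power = False.
Try ready = True:
  (cold | ~ready) forces cold = True.
  (alarm | ~cold) forces alarm = True.
  (~cold | ~light) forces light = False.
  clause (~cold | light) is falsified — backtrack.
So ready = False.
Try light = False:
  (~busy | cold | light) forces cold = True.
  clause (~cold | light) is falsified — backtrack.
So light = True.
  then (~cold | ~light) forces cold = False.
  then (~alarm | ~light) forces alarm = False.
  then (cold | ~hot | power | ~valve) forces hot = False.
All clauses satisfied.

valve = True, power = False, ready = False, light = True, cold = False, hot = False, busy = True, alarm = False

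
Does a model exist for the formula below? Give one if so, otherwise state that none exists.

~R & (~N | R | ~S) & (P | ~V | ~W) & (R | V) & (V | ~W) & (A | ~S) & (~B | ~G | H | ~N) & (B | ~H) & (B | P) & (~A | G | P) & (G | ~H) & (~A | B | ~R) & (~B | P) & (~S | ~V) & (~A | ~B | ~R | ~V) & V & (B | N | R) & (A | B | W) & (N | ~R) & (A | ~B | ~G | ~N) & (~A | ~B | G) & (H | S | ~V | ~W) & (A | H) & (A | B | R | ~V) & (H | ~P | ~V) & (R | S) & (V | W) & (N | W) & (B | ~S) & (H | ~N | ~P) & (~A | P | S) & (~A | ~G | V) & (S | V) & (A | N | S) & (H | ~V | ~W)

The formula is unsatisfiable.

Case R = True:
  Clause (~R) is falsified — contradiction.
Case R = False:
  (R | V) forces V = True.
  (~S | ~V) forces S = False.
  Clause (R | S) is falsified — contradiction.
Both cases fail, so the formula is unsatisfiable.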